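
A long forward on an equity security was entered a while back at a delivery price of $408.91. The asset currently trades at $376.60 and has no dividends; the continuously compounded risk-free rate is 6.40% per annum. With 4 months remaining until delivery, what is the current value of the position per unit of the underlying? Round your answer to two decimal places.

-$23.68

Current fair forward for the remaining 4 months: F = S·e^(r·T), r = 0.0640
F = 376.60 · e^(0.0640 × 4/12) = 376.60 × 1.021563 = 384.7206
Value of long forward = (F − K)·e^(−rT) = (384.7206 − 408.91) · e^(−0.0640·4/12)
= -24.1894 × 0.978893 = -23.68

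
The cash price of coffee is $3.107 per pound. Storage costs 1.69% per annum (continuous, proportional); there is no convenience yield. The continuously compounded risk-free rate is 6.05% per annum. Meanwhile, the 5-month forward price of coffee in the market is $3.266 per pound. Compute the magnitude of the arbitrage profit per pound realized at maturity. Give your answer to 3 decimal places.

$0.057 per pound

Fair forward: F* = S·e^(carry·T), with carry = (r + u) = 0.0605 + 0.0169 = 0.0774
F* = 3.107 · e^(0.0774 × 5/12) = 3.107 · e^0.032250 = 3.107 × 1.032776 = $3.2088
Market $3.266 > fair $3.2088: forward overpriced → cash-and-carry (buy spot, short the forward).
At maturity, profit = |F_mkt − F*| = |3.266 − 3.2088| = $0.057 per pound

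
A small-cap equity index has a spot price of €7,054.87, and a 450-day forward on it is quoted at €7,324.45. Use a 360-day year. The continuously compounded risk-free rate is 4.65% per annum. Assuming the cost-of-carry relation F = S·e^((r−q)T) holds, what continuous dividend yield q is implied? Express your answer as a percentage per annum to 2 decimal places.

1.65%

From F = S·e^((r−q)T): (r − q) = ln(F/S)/T
ln(7324.45/7054.87) = ln(1.038212) = 0.037500
(r − q) = 0.037500 / (450/360) = 0.030000
q = r − ln(F/S)/T = 0.0465 − 0.030000 = 0.016500
q = 1.65%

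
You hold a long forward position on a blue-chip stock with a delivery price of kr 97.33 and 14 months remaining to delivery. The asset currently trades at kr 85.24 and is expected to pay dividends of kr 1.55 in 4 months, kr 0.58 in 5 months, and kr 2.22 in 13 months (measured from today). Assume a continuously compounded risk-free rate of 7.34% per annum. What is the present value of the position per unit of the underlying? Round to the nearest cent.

PV(remaining dividends) I = 1.55·e^(−0.0734·4/12) + 0.58·e^(−0.0734·5/12) + 2.22·e^(−0.0734·13/12) = 4.1254
Current forward F = (S − I)·e^(rT) = (85.24 − 4.1254)·e^(0.0734·14/12) = 81.1146 × 1.089407 = 88.3668
Value (long) = (F − K)·e^(−rT) = (88.3668 − 97.33) × 0.917931 = -8.2276
Value = -kr 8.23

-kr 8.23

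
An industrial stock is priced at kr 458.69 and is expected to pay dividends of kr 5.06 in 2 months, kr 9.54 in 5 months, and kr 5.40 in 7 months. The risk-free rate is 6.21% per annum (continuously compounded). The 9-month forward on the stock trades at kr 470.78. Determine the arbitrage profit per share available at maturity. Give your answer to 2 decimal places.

PV(dividends) I = 5.06·e^(−0.0621·2/12) + 9.54·e^(−0.0621·5/12) + 5.40·e^(−0.0621·7/12) = 19.5121
Fair forward F* = (S − I)·e^(rT) = (458.69 − 19.5121)·e^0.046575 = 439.1779 × 1.047677 = 460.1166
Market kr 470.78 > fair 460.1166: forward overpriced → cash-and-carry (borrow at r, buy the stock and collect the dividends, short the forward).
Profit at T = |F_mkt − F*| = |470.78 − 460.1166| = kr 10.66 per share

kr 10.66 per share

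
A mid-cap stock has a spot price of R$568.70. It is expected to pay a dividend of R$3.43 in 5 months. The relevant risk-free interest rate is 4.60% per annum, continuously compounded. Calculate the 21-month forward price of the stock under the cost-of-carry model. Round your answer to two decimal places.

PV(dividends) I = 3.43·e^(−0.0460·5/12)
I = 3.3649
F = (S − I)·e^(rT) = (568.70 − 3.3649) · e^(0.0460·21/12)
= 565.3351 · e^0.080500 = 565.3351 × 1.083829 = R$612.73

R$612.73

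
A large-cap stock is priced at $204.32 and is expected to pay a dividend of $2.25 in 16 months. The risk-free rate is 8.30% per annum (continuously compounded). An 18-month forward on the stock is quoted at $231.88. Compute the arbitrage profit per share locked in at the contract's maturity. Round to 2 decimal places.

$2.75 per share

PV(dividends) I = 2.25·e^(−0.0830·16/12) = 2.0143
Fair forward F* = (S − I)·e^(rT) = (204.32 − 2.0143)·e^0.124500 = 202.3057 × 1.132582 = 229.1278
Market $231.88 > fair 229.1278: forward overpriced → cash-and-carry (borrow at r, buy the stock and collect the dividends, short the forward).
Profit at T = |F_mkt − F*| = |231.88 − 229.1278| = $2.75 per share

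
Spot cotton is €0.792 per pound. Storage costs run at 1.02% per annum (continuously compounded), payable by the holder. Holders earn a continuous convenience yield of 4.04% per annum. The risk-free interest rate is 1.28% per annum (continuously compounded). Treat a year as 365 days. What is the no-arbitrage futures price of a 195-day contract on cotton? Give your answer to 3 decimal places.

€0.785 per pound

Net carry = r + u − y = 0.0128 + 0.0102 − 0.0404 = -0.0174
F = S·e^((r+u−y)T) = 0.792 · e^(-0.0174 × 195/365) = 0.792 · e^-0.009296
= 0.792 × 0.990747 = €0.785 per pound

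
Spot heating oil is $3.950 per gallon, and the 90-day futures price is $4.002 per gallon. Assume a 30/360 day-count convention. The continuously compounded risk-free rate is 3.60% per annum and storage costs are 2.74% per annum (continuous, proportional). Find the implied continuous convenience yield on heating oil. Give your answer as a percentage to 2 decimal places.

1.11%

F = S·e^((r+u−y)T) ⇒ (r+u−y) = ln(F/S)/T
ln(4.002/3.950) = 0.013079; /T ⇒ 0.052316
y = r + u − ln(F/S)/T = 0.0360 + 0.0274 − 0.052316 = 0.011084
y = 1.11%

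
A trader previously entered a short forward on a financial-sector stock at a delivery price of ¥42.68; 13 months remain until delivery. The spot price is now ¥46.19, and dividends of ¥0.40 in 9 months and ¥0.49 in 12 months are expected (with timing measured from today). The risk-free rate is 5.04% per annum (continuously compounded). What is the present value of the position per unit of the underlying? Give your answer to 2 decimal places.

PV(remaining dividends) I = 0.40·e^(−0.0504·9/12) + 0.49·e^(−0.0504·12/12) = 0.8511
Current forward F = (S − I)·e^(rT) = (46.19 − 0.8511)·e^(0.0504·13/12) = 45.3389 × 1.056118 = 47.8832
Value (long) = (F − K)·e^(−rT) = (47.8832 − 42.68) × 0.946864 = 4.9267
Short position value = −(long value) = -¥4.93

-¥4.93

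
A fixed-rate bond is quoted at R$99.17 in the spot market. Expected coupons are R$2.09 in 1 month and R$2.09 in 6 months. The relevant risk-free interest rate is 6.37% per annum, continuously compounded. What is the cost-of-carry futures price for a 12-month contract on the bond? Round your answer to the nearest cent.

R$101.32

PV(coupons) I = 2.09·e^(−0.0637·1/12) + 2.09·e^(−0.0637·6/12)
I = 2.0789 + 2.0245 = 4.1034
F = (S − I)·e^(rT) = (99.17 − 4.1034) · e^(0.0637·12/12)
= 95.0666 · e^0.063700 = 95.0666 × 1.065773 = R$101.32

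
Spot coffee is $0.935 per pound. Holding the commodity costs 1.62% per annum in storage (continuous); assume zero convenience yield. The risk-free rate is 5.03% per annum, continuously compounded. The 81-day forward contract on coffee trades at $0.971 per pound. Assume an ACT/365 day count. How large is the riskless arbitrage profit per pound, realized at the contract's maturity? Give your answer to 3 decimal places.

Fair forward: F* = S·e^(carry·T), with carry = (r + u) = 0.0503 + 0.0162 = 0.0665
F* = 0.935 · e^(0.0665 × 81/365) = 0.935 · e^0.014758 = 0.935 × 1.014867 = $0.9489
Market $0.971 > fair $0.9489: forward overpriced → cash-and-carry (buy spot, short the forward).
At maturity, profit = |F_mkt − F*| = |0.971 − 0.9489| = $0.022 per pound

$0.022 per pound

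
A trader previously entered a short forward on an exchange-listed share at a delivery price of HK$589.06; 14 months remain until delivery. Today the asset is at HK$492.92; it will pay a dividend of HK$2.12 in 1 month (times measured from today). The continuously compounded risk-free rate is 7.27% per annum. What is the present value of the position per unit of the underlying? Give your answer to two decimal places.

HK$50.35

PV(remaining dividends) I = 2.12·e^(−0.0727·1/12) = 2.1072
Current forward F = (S − I)·e^(rT) = (492.92 − 2.1072)·e^(0.0727·14/12) = 490.8128 × 1.088517 = 534.2581
Value (long) = (F − K)·e^(−rT) = (534.2581 − 589.06) × 0.918681 = -50.3455
Short position value = −(long value) = HK$50.35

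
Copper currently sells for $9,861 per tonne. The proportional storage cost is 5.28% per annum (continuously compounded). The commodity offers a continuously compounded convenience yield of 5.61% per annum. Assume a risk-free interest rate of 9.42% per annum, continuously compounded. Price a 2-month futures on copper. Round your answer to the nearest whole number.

$10,012 per tonne

Net carry = r + u − y = 0.0942 + 0.0528 − 0.0561 = 0.0909
F = S·e^((r+u−y)T) = 9861 · e^(0.0909 × 2/12) = 9861 · e^0.015150
= 9861 × 1.015265 = $10,012 per tonne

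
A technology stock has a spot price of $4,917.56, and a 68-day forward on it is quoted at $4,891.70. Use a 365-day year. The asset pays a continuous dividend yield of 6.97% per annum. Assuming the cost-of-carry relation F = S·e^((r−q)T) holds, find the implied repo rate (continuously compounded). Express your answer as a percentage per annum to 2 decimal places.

4.14%

From F = S·e^((r−q)T): (r − q) = ln(F/S)/T
ln(4891.70/4917.56) = ln(0.994741) = -0.005273
(r − q) = -0.005273 / (68/365) = -0.028304
r = ln(F/S)/T + q = -0.028304 + 0.0697 = 0.041396
r = 4.14%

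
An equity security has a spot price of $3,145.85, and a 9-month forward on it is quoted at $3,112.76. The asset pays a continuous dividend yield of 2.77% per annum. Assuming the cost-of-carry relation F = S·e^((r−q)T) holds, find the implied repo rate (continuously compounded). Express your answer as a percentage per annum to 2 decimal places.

From F = S·e^((r−q)T): (r − q) = ln(F/S)/T
ln(3112.76/3145.85) = ln(0.989481) = -0.010575
(r − q) = -0.010575 / (9/12) = -0.014100
r = ln(F/S)/T + q = -0.014100 + 0.0277 = 0.013600
r = 1.36%

1.36%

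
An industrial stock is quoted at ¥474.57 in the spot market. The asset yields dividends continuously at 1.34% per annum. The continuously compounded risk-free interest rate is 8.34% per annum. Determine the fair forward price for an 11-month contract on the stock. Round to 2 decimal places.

¥506.02

F = S·e^((r − q)T) = 474.57 · e^((0.0834 − 0.0134) × 11/12)
= 474.57 · e^0.064167 = 474.57 × 1.066270
F = ¥506.02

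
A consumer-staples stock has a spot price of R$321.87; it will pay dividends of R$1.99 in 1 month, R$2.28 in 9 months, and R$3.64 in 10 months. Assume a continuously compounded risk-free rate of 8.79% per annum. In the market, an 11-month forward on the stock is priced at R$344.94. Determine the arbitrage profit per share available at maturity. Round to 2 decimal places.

R$4.18 per share

PV(dividends) I = 1.99·e^(−0.0879·1/12) + 2.28·e^(−0.0879·9/12) + 3.64·e^(−0.0879·10/12) = 7.4929
Fair forward F* = (S − I)·e^(rT) = (321.87 − 7.4929)·e^0.080575 = 314.3771 × 1.083910 = 340.7565
Market R$344.94 > fair 340.7565: forward overpriced → cash-and-carry (borrow at r, buy the stock and collect the dividends, short the forward).
Profit at T = |F_mkt − F*| = |344.94 − 340.7565| = R$4.18 per share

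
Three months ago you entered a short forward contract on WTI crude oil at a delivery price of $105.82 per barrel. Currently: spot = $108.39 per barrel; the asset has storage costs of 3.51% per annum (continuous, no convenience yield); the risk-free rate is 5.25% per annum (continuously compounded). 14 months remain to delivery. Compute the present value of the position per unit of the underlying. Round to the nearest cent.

Current fair forward for the remaining 14 months: F = S·e^((r + u)·T), (r + u) = 0.0525 + 0.0351 = 0.0876
F = 108.39 · e^(0.0876 × 14/12) = 108.39 × 1.107605 = 120.0533
Value of long forward = (F − K)·e^(−rT) = (120.0533 − 105.82) · e^(−0.0525·14/12)
= 14.2333 × 0.940588 = 13.39
Short position value = −(long value) = -$13.39

-$13.39 per barrel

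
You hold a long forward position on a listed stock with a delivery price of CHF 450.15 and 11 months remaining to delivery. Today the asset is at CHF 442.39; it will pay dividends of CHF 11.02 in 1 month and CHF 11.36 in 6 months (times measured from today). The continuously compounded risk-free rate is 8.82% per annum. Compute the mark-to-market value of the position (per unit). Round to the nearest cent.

PV(remaining dividends) I = 11.02·e^(−0.0882·1/12) + 11.36·e^(−0.0882·6/12) = 21.8092
Current forward F = (S − I)·e^(rT) = (442.39 − 21.8092)·e^(0.0882·11/12) = 420.5808 × 1.084208 = 455.9971
Value (long) = (F − K)·e^(−rT) = (455.9971 − 450.15) × 0.922332 = 5.3930
Value = CHF 5.39

CHF 5.39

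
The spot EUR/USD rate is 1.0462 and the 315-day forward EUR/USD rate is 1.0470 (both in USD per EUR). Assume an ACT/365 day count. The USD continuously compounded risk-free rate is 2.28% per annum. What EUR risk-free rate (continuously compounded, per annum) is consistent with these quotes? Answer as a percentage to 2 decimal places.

2.19%

F = S·e^((r_USD − r_EUR)T) ⇒ r_EUR = r_USD − ln(F/S)/T
ln(1.0470/1.0462) = 0.000764; /(315/365) = 0.000885
r_EUR = 0.0228 − 0.000885 = 0.021915
r_EUR = 2.19%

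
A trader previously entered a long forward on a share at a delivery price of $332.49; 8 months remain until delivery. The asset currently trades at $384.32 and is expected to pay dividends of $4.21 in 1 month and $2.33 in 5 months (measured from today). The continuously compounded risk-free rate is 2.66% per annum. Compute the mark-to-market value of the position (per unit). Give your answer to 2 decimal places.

PV(remaining dividends) I = 4.21·e^(−0.0266·1/12) + 2.33·e^(−0.0266·5/12) = 6.5050
Current forward F = (S − I)·e^(rT) = (384.32 − 6.5050)·e^(0.0266·8/12) = 377.8150 × 1.017892 = 384.5749
Value (long) = (F − K)·e^(−rT) = (384.5749 − 332.49) × 0.982423 = 51.1694
Value = $51.17

$51.17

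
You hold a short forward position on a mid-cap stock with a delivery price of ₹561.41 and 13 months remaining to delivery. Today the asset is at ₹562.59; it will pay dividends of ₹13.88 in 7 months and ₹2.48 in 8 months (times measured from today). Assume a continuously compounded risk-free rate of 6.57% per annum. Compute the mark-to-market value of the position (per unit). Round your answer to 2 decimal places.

-₹24.02

PV(remaining dividends) I = 13.88·e^(−0.0657·7/12) + 2.48·e^(−0.0657·8/12) = 15.7318
Current forward F = (S − I)·e^(rT) = (562.59 − 15.7318)·e^(0.0657·13/12) = 546.8582 × 1.073769 = 587.1994
Value (long) = (F − K)·e^(−rT) = (587.1994 − 561.41) × 0.931299 = 24.0176
Short position value = −(long value) = -₹24.02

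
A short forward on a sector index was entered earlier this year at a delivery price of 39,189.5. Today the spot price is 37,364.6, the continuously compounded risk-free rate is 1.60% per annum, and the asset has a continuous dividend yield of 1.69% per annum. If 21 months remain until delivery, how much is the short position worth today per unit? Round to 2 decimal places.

1831.69

Current fair forward for the remaining 21 months: F = S·e^((r − q)·T), (r − q) = 0.0160 − 0.0169 = -0.0009
F = 37364.6 · e^(-0.0009 × 21/12) = 37364.6 × 0.99842624 = 37305.7971
Value of long forward = (F − K)·e^(−rT) = (37305.7971 − 39189.5) · e^(−0.0160·21/12)
= -1883.7029 × 0.97238837 = -1831.69
Short position value = −(long value) = 1831.69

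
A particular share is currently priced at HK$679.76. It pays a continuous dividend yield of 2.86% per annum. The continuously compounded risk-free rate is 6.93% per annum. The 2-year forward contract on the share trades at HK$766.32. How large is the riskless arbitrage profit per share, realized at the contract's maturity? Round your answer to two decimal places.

HK$28.91 per share

Fair forward: F* = S·e^(carry·T), with carry = (r − q) = 0.0693 − 0.0286 = 0.0407
F* = 679.76 · e^(0.0407 × 2) = 679.76 · e^0.081400 = 679.76 × 1.084805 = HK$737.4070
Market HK$766.32 > fair HK$737.4070: forward overpriced → cash-and-carry (buy spot, short the forward).
At maturity, profit = |F_mkt − F*| = |766.32 − 737.4070| = HK$28.91 per share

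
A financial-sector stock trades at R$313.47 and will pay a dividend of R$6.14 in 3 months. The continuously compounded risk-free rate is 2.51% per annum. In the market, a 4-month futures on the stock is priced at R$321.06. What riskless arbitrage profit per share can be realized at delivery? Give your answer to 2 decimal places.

PV(dividends) I = 6.14·e^(−0.0251·3/12) = 6.1016
Fair futures F* = (S − I)·e^(rT) = (313.47 − 6.1016)·e^0.008367 = 307.3684 × 1.008402 = 309.9509
Market R$321.06 > fair 309.9509: forward overpriced → cash-and-carry (borrow at r, buy the stock and collect the dividends, short the forward).
Profit at T = |F_mkt − F*| = |321.06 − 309.9509| = R$11.11 per share

R$11.11 per share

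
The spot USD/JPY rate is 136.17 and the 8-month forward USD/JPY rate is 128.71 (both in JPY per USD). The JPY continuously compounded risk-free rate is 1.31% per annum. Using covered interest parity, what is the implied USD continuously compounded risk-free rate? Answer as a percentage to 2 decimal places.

F = S·e^((r_JPY − r_USD)T) ⇒ r_USD = r_JPY − ln(F/S)/T
ln(128.71/136.17) = -0.056342; /(8/12) = -0.084513
r_USD = 0.0131 + 0.084513 = 0.097613
r_USD = 9.76%

9.76%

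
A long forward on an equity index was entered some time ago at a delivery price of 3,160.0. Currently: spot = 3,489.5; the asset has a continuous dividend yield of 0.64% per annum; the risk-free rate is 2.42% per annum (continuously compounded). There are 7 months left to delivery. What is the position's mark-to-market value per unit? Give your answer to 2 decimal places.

360.79

Current fair forward for the remaining 7 months: F = S·e^((r − q)·T), (r − q) = 0.0242 − 0.0064 = 0.0178
F = 3489.5 · e^(0.0178 × 7/12) = 3489.5 × 1.01043743 = 3525.9214
Value of long forward = (F − K)·e^(−rT) = (3525.9214 − 3160.0) · e^(−0.0242·7/12)
= 365.9214 × 0.98598251 = 360.79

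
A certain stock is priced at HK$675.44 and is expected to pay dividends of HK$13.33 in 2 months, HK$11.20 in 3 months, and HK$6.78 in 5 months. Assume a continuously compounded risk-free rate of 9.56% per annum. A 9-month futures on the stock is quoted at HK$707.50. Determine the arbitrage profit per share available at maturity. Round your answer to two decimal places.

PV(dividends) I = 13.33·e^(−0.0956·2/12) + 11.20·e^(−0.0956·3/12) + 6.78·e^(−0.0956·5/12) = 30.5700
Fair futures F* = (S − I)·e^(rT) = (675.44 − 30.5700)·e^0.071700 = 644.8700 × 1.074333 = 692.8051
Market HK$707.50 > fair 692.8051: forward overpriced → cash-and-carry (borrow at r, buy the stock and collect the dividends, short the forward).
Profit at T = |F_mkt − F*| = |707.50 − 692.8051| = HK$14.69 per share

HK$14.69 per share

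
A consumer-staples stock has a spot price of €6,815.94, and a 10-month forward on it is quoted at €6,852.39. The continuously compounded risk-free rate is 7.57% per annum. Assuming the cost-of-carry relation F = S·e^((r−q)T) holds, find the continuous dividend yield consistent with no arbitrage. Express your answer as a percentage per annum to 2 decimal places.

6.93%

From F = S·e^((r−q)T): (r − q) = ln(F/S)/T
ln(6852.39/6815.94) = ln(1.005348) = 0.005334
(r − q) = 0.005334 / (10/12) = 0.006401
q = r − ln(F/S)/T = 0.0757 − 0.006401 = 0.069299
q = 6.93%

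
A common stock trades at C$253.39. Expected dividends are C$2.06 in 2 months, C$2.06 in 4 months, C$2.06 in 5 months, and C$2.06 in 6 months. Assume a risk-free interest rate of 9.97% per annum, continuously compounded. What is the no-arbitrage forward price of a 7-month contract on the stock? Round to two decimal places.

PV(dividends) I = 2.06·e^(−0.0997·2/12) + 2.06·e^(−0.0997·4/12) + 2.06·e^(−0.0997·5/12) + 2.06·e^(−0.0997·6/12)
I = 2.0261 + 1.9927 + 1.9762 + 1.9598 = 7.9548
F = (S − I)·e^(rT) = (253.39 − 7.9548) · e^(0.0997·7/12)
= 245.4352 · e^0.058158 = 245.4352 × 1.059882 = C$260.13

C$260.13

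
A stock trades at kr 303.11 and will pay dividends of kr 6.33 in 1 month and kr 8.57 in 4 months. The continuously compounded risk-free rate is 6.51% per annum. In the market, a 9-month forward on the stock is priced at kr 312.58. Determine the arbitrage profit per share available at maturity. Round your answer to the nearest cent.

kr 9.72 per share

PV(dividends) I = 6.33·e^(−0.0651·1/12) + 8.57·e^(−0.0651·4/12) = 14.6818
Fair forward F* = (S − I)·e^(rT) = (303.11 − 14.6818)·e^0.048825 = 288.4282 × 1.050037 = 302.8603
Market kr 312.58 > fair 302.8603: forward overpriced → cash-and-carry (borrow at r, buy the stock and collect the dividends, short the forward).
Profit at T = |F_mkt − F*| = |312.58 − 302.8603| = kr 9.72 per share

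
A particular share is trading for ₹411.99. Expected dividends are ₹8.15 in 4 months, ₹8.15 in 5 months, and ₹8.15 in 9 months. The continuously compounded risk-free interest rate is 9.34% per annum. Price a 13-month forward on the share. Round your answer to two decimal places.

₹430.04

PV(dividends) I = 8.15·e^(−0.0934·4/12) + 8.15·e^(−0.0934·5/12) + 8.15·e^(−0.0934·9/12)
I = 7.9002 + 7.8389 + 7.5986 = 23.3377
F = (S − I)·e^(rT) = (411.99 − 23.3377) · e^(0.0934·13/12)
= 388.6523 · e^0.101183 = 388.6523 × 1.106479 = ₹430.04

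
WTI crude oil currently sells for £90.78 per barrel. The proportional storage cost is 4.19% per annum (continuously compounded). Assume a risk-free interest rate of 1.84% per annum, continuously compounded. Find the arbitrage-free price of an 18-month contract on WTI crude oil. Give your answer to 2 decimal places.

Net carry = r + u − y = 0.0184 + 0.0419 − 0.0000 = 0.0603
F = S·e^((r+u−y)T) = 90.78 · e^(0.0603 × 18/12) = 90.78 · e^0.090450
= 90.78 × 1.094667 = £99.37 per barrel

£99.37 per barrel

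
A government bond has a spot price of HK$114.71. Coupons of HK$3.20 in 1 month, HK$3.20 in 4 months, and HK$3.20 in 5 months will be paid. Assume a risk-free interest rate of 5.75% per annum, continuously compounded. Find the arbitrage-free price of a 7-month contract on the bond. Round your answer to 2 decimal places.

HK$108.85

PV(coupons) I = 3.20·e^(−0.0575·1/12) + 3.20·e^(−0.0575·4/12) + 3.20·e^(−0.0575·5/12)
I = 3.1847 + 3.1393 + 3.1242 = 9.4482
F = (S − I)·e^(rT) = (114.71 − 9.4482) · e^(0.0575·7/12)
= 105.2618 · e^0.033542 = 105.2618 × 1.034111 = HK$108.85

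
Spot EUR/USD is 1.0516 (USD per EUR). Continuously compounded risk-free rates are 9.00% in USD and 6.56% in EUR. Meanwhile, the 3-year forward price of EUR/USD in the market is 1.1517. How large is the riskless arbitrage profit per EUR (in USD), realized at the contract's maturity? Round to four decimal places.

0.0202 per EUR (in USD)

Fair forward: F* = S·e^(carry·T), with carry = (r_USD − r_EUR) = 0.0900 − 0.0656 = 0.0244
F* = 1.0516 · e^(0.0244 × 3) = 1.0516 · e^0.073200 = 1.0516 × 1.075946 = 1.1315
Market 1.1517 > fair 1.1315: forward overpriced → cash-and-carry (buy spot, short the forward).
At maturity, profit = |F_mkt − F*| = |1.1517 − 1.1315| = 0.0202 per EUR (in USD)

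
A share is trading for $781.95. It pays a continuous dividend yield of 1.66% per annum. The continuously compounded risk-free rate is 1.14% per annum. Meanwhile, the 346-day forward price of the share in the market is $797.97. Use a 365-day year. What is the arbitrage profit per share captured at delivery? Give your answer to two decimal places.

Fair forward: F* = S·e^(carry·T), with carry = (r − q) = 0.0114 − 0.0166 = -0.0052
F* = 781.95 · e^(-0.0052 × 346/365) = 781.95 · e^-0.004929 = 781.95 × 0.995083 = $778.1052
Market $797.97 > fair $778.1052: forward overpriced → cash-and-carry (buy spot, short the forward).
At maturity, profit = |F_mkt − F*| = |797.97 − 778.1052| = $19.86 per share

$19.86 per share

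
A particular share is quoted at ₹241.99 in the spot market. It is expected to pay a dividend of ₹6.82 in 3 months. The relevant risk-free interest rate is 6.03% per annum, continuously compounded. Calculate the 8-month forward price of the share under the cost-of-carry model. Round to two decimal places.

₹244.92

PV(dividends) I = 6.82·e^(−0.0603·3/12)
I = 6.7180
F = (S − I)·e^(rT) = (241.99 − 6.7180) · e^(0.0603·8/12)
= 235.2720 · e^0.040200 = 235.2720 × 1.041019 = ₹244.92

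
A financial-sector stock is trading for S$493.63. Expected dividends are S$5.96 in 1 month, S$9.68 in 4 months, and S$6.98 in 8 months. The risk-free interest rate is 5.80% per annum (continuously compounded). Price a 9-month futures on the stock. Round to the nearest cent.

S$492.45

PV(dividends) I = 5.96·e^(−0.0580·1/12) + 9.68·e^(−0.0580·4/12) + 6.98·e^(−0.0580·8/12)
I = 5.9313 + 9.4947 + 6.7153 = 22.1413
F = (S − I)·e^(rT) = (493.63 − 22.1413) · e^(0.0580·9/12)
= 471.4887 · e^0.043500 = 471.4887 × 1.044460 = S$492.45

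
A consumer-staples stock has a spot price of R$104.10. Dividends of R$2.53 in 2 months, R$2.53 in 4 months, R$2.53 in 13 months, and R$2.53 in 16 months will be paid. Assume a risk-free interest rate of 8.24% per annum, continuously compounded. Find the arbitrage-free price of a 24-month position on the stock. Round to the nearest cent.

R$111.50

PV(dividends) I = 2.53·e^(−0.0824·2/12) + 2.53·e^(−0.0824·4/12) + 2.53·e^(−0.0824·13/12) + 2.53·e^(−0.0824·16/12)
I = 2.4955 + 2.4615 + 2.3139 + 2.2668 = 9.5377
F = (S − I)·e^(rT) = (104.10 − 9.5377) · e^(0.0824·24/12)
= 94.5623 · e^0.164800 = 94.5623 × 1.179157 = R$111.50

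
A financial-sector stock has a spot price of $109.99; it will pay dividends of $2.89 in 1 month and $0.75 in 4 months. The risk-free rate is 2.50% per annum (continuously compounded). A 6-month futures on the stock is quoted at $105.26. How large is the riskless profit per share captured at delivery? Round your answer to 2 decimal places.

PV(dividends) I = 2.89·e^(−0.0250·1/12) + 0.75·e^(−0.0250·4/12) = 3.6278
Fair futures F* = (S − I)·e^(rT) = (109.99 − 3.6278)·e^0.012500 = 106.3622 × 1.012578 = 107.7000
Market $105.26 < fair 107.7000: forward underpriced → reverse cash-and-carry (short the stock, invest proceeds at r, pay the dividends, go long the forward).
Profit at T = |F_mkt − F*| = |105.26 − 107.7000| = $2.44 per share

$2.44 per share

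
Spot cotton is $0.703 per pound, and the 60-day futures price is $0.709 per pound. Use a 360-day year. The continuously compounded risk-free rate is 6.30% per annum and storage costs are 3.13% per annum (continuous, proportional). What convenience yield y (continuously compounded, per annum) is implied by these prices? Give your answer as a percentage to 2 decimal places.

F = S·e^((r+u−y)T) ⇒ (r+u−y) = ln(F/S)/T
ln(0.709/0.703) = 0.008499; /T ⇒ 0.050994
y = r + u − ln(F/S)/T = 0.0630 + 0.0313 − 0.050994 = 0.043306
y = 4.33%

4.33%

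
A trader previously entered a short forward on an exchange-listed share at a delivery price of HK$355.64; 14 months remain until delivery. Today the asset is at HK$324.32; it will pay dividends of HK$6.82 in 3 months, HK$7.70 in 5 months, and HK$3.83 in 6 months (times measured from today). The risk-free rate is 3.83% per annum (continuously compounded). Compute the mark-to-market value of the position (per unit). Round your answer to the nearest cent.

PV(remaining dividends) I = 6.82·e^(−0.0383·3/12) + 7.70·e^(−0.0383·5/12) + 3.83·e^(−0.0383·6/12) = 18.0905
Current forward F = (S − I)·e^(rT) = (324.32 − 18.0905)·e^(0.0383·14/12) = 306.2295 × 1.045697 = 320.2233
Value (long) = (F − K)·e^(−rT) = (320.2233 − 355.64) × 0.956300 = -33.8690
Short position value = −(long value) = HK$33.87

HK$33.87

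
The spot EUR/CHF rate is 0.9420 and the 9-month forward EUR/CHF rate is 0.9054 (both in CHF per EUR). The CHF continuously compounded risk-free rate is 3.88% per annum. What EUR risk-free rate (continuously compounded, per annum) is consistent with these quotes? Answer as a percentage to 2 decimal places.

F = S·e^((r_CHF − r_EUR)T) ⇒ r_EUR = r_CHF − ln(F/S)/T
ln(0.9054/0.9420) = -0.039628; /(9/12) = -0.052837
r_EUR = 0.0388 + 0.052837 = 0.091637
r_EUR = 9.16%

9.16%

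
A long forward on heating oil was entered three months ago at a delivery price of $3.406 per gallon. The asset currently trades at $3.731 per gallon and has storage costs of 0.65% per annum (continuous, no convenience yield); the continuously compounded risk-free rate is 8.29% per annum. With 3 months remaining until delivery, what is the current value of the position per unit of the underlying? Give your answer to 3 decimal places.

Current fair forward for the remaining 3 months: F = S·e^((r + u)·T), (r + u) = 0.0829 + 0.0065 = 0.0894
F = 3.731 · e^(0.0894 × 3/12) = 3.731 × 1.022602 = 3.8153
Value of long forward = (F − K)·e^(−rT) = (3.8153 − 3.406) · e^(−0.0829·3/12)
= 0.4093 × 0.979488 = 0.401

$0.401 per gallon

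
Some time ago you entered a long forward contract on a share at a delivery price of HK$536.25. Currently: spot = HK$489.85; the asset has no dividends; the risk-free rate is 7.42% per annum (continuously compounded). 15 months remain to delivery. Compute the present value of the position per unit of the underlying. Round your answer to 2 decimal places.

HK$1.10

Current fair forward for the remaining 15 months: F = S·e^(r·T), r = 0.0742
F = 489.85 · e^(0.0742 × 15/12) = 489.85 × 1.097187 = 537.4571
Value of long forward = (F − K)·e^(−rT) = (537.4571 − 536.25) · e^(−0.0742·15/12)
= 1.2071 × 0.911421 = 1.10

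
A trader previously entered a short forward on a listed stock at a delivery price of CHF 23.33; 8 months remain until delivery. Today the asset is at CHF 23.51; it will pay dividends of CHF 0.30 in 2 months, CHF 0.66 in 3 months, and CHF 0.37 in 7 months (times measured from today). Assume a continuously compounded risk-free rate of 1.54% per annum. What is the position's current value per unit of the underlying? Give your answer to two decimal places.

PV(remaining dividends) I = 0.30·e^(−0.0154·2/12) + 0.66·e^(−0.0154·3/12) + 0.37·e^(−0.0154·7/12) = 1.3234
Current forward F = (S − I)·e^(rT) = (23.51 − 1.3234)·e^(0.0154·8/12) = 22.1866 × 1.010320 = 22.4156
Value (long) = (F − K)·e^(−rT) = (22.4156 − 23.33) × 0.989786 = -0.9051
Short position value = −(long value) = CHF 0.91

CHF 0.91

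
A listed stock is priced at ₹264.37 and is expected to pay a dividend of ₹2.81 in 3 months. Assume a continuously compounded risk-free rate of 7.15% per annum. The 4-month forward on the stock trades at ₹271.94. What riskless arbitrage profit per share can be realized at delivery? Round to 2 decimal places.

PV(dividends) I = 2.81·e^(−0.0715·3/12) = 2.7602
Fair forward F* = (S − I)·e^(rT) = (264.37 − 2.7602)·e^0.023833 = 261.6098 × 1.024119 = 267.9196
Market ₹271.94 > fair 267.9196: forward overpriced → cash-and-carry (borrow at r, buy the stock and collect the dividends, short the forward).
Profit at T = |F_mkt − F*| = |271.94 − 267.9196| = ₹4.02 per share

₹4.02 per share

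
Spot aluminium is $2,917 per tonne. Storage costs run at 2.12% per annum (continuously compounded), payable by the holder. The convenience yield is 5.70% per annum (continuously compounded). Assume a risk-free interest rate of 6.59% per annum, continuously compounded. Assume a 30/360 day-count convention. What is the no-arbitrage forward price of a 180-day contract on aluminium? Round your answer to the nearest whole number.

$2,961 per tonne

Net carry = r + u − y = 0.0659 + 0.0212 − 0.0570 = 0.0301
F = S·e^((r+u−y)T) = 2917 · e^(0.0301 × 180/360) = 2917 · e^0.015050
= 2917 × 1.015164 = $2,961 per tonne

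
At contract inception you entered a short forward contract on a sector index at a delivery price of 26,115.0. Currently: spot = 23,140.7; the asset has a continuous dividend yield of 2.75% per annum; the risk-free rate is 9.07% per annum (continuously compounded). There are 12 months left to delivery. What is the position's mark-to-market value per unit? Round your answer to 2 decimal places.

1337.61

Current fair forward for the remaining 12 months: F = S·e^((r − q)·T), (r − q) = 0.0907 − 0.0275 = 0.0632
F = 23140.7 · e^(0.0632 × 12/12) = 23140.7 × 1.06523987 = 24650.3963
Value of long forward = (F − K)·e^(−rT) = (24650.3963 − 26115.0) · e^(−0.0907·12/12)
= -1464.6037 × 0.91329166 = -1337.61
Short position value = −(long value) = 1337.61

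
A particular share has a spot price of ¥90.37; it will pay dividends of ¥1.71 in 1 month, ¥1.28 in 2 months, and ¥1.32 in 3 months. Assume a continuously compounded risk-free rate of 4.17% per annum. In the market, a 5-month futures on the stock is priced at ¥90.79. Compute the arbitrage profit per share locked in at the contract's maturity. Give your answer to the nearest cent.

PV(dividends) I = 1.71·e^(−0.0417·1/12) + 1.28·e^(−0.0417·2/12) + 1.32·e^(−0.0417·3/12) = 4.2815
Fair futures F* = (S − I)·e^(rT) = (90.37 − 4.2815)·e^0.017375 = 86.0885 × 1.017527 = 87.5974
Market ¥90.79 > fair 87.5974: forward overpriced → cash-and-carry (borrow at r, buy the stock and collect the dividends, short the forward).
Profit at T = |F_mkt − F*| = |90.79 − 87.5974| = ¥3.19 per share

¥3.19 per share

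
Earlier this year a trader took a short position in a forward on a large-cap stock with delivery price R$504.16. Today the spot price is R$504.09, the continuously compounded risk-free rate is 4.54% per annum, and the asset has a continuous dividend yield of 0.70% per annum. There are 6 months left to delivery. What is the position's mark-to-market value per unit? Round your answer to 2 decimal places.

Current fair forward for the remaining 6 months: F = S·e^((r − q)·T), (r − q) = 0.0454 − 0.0070 = 0.0384
F = 504.09 · e^(0.0384 × 6/12) = 504.09 × 1.019386 = 513.8623
Value of long forward = (F − K)·e^(−rT) = (513.8623 − 504.16) · e^(−0.0454·6/12)
= 9.7023 × 0.977556 = 9.48
Short position value = −(long value) = -R$9.48

-R$9.48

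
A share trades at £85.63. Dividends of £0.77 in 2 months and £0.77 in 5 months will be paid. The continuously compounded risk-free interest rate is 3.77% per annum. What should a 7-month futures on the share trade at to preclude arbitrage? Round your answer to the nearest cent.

£85.98

PV(dividends) I = 0.77·e^(−0.0377·2/12) + 0.77·e^(−0.0377·5/12)
I = 0.7652 + 0.7580 = 1.5232
F = (S − I)·e^(rT) = (85.63 − 1.5232) · e^(0.0377·7/12)
= 84.1068 · e^0.021992 = 84.1068 × 1.022236 = £85.98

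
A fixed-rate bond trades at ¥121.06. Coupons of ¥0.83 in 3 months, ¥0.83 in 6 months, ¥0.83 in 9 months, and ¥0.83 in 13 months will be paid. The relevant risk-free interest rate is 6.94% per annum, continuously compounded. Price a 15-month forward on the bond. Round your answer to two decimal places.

¥128.57

PV(coupons) I = 0.83·e^(−0.0694·3/12) + 0.83·e^(−0.0694·6/12) + 0.83·e^(−0.0694·9/12) + 0.83·e^(−0.0694·13/12)
I = 0.8157 + 0.8017 + 0.7879 + 0.7699 = 3.1752
F = (S − I)·e^(rT) = (121.06 − 3.1752) · e^(0.0694·15/12)
= 117.8848 · e^0.086750 = 117.8848 × 1.090624 = ¥128.57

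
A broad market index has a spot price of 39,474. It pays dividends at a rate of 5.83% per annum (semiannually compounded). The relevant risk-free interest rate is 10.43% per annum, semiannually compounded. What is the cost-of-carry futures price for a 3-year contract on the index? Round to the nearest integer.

45,072

F = S · (1+r/2)^(2T) / (1+q/2)^(2T)
= 39474 × 1.356644 / 1.188152 = 39474 × 1.141810
F = 45,072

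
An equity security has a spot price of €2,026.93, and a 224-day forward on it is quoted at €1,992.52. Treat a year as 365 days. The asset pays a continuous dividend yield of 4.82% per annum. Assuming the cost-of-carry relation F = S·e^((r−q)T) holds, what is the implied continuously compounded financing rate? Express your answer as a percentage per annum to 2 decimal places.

From F = S·e^((r−q)T): (r − q) = ln(F/S)/T
ln(1992.52/2026.93) = ln(0.983024) = -0.017122
(r − q) = -0.017122 / (224/365) = -0.027900
r = ln(F/S)/T + q = -0.027900 + 0.0482 = 0.020300
r = 2.03%

2.03%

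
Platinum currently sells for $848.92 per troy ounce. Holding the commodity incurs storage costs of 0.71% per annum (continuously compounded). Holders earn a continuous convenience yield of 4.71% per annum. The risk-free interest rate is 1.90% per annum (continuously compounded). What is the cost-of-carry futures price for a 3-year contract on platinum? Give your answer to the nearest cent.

$797.09 per troy ounce

Net carry = r + u − y = 0.0190 + 0.0071 − 0.0471 = -0.0210
F = S·e^((r+u−y)T) = 848.92 · e^(-0.0210 × 3) = 848.92 · e^-0.063000
= 848.92 × 0.938943 = $797.09 per troy ounce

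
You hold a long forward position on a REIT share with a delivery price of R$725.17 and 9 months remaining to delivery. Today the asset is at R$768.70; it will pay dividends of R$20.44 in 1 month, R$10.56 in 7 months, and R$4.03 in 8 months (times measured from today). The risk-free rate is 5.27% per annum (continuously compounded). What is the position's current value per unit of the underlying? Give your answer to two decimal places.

R$37.15

PV(remaining dividends) I = 20.44·e^(−0.0527·1/12) + 10.56·e^(−0.0527·7/12) + 4.03·e^(−0.0527·8/12) = 34.4816
Current forward F = (S − I)·e^(rT) = (768.70 − 34.4816)·e^(0.0527·9/12) = 734.2184 × 1.040317 = 763.8199
Value (long) = (F − K)·e^(−rT) = (763.8199 − 725.17) × 0.961246 = 37.1521
Value = R$37.15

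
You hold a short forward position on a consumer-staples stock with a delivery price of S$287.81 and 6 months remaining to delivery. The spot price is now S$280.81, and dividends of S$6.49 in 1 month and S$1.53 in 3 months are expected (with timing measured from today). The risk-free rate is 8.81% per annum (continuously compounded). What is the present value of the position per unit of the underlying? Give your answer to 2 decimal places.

PV(remaining dividends) I = 6.49·e^(−0.0881·1/12) + 1.53·e^(−0.0881·3/12) = 7.9392
Current forward F = (S − I)·e^(rT) = (280.81 − 7.9392)·e^(0.0881·6/12) = 272.8708 × 1.045035 = 285.1595
Value (long) = (F − K)·e^(−rT) = (285.1595 − 287.81) × 0.956906 = -2.5363
Short position value = −(long value) = S$2.54

S$2.54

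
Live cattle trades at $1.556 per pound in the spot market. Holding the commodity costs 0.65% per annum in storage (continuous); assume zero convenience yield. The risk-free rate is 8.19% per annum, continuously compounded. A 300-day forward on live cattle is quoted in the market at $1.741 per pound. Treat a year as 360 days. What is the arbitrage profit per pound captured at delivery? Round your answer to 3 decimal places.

$0.066 per pound

Fair forward: F* = S·e^(carry·T), with carry = (r + u) = 0.0819 + 0.0065 = 0.0884
F* = 1.556 · e^(0.0884 × 300/360) = 1.556 · e^0.073667 = 1.556 × 1.076448 = $1.6750
Market $1.741 > fair $1.6750: forward overpriced → cash-and-carry (buy spot, short the forward).
At maturity, profit = |F_mkt − F*| = |1.741 − 1.6750| = $0.066 per pound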